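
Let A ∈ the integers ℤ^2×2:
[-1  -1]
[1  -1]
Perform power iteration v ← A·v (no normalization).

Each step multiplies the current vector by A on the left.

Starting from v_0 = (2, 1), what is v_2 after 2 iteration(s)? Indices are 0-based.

v_2 = (2, -4)

v_0 = (2, 1).
v_1 = A·v_0 = (-3, 1).
v_2 = A·v_1 = (2, -4).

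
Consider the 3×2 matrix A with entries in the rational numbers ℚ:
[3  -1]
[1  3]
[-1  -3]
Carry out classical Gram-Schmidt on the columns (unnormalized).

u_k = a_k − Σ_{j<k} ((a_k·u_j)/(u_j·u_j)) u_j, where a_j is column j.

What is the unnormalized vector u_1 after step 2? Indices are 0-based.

Step 1: u_0 = a_0 = (3, 1, -1).
Step 2: u_1 = a_1 − (3/11)·u_0 = (-20/11, 30/11, -30/11).

u_1 = (-20/11, 30/11, -30/11)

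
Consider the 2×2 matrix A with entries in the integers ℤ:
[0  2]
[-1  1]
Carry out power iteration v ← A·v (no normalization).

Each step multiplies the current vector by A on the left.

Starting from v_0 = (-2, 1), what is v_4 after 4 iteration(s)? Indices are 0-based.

v_4 = (-10, -7)

v_0 = (-2, 1).
v_1 = A·v_0 = (2, 3).
v_2 = A·v_1 = (6, 1).
v_3 = A·v_2 = (2, -5).
v_4 = A·v_3 = (-10, -7).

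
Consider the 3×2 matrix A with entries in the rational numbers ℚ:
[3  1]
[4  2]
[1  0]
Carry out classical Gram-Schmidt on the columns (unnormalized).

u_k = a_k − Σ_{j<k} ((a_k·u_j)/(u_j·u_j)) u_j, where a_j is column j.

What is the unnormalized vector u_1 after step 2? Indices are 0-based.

u_1 = (-7/26, 4/13, -11/26)

Step 1: u_0 = a_0 = (3, 4, 1).
Step 2: u_1 = a_1 − (11/26)·u_0 = (-7/26, 4/13, -11/26).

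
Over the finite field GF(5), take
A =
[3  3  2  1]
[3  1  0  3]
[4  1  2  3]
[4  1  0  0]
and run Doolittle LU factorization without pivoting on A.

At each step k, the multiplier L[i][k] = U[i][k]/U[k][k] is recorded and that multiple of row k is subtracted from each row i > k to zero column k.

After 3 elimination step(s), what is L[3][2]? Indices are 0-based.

L[3][2] = 3

[col 0] pivot 3
  R1 -= 1*R0 → (0, 3, 3, 2)  (L[1][0] := 1)
  R2 -= 3*R0 → (0, 2, 1, 0)  (L[2][0] := 3)
  R3 -= 3*R0 → (0, 2, 4, 2)  (L[3][0] := 3)
[col 1] pivot 3
  R2 -= 4*R1 → (0, 0, 4, 2)  (L[2][1] := 4)
  R3 -= 4*R1 → (0, 0, 2, 4)  (L[3][1] := 4)
[col 2] pivot 4
  R3 -= 3*R2 → (0, 0, 0, 3)  (L[3][2] := 3)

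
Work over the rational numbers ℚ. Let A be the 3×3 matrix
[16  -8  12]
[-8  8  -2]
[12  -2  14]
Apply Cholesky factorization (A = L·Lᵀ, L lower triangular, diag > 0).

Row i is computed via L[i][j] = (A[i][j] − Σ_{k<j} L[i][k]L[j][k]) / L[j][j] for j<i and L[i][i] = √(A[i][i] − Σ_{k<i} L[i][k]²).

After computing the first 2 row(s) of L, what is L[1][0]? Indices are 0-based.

Step 1: L[0][0] = √(16) = 4.
  L[1][0] = (-8) / L[0][0] = -2.
Step 2: L[1][1] = √(4) = 2.

L[1][0] = -2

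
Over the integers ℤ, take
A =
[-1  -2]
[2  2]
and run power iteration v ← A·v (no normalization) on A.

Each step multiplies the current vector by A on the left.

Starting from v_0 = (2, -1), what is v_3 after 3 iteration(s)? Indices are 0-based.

v_0 = (2, -1).
v_1 = A·v_0 = (0, 2).
v_2 = A·v_1 = (-4, 4).
v_3 = A·v_2 = (-4, 0).

v_3 = (-4, 0)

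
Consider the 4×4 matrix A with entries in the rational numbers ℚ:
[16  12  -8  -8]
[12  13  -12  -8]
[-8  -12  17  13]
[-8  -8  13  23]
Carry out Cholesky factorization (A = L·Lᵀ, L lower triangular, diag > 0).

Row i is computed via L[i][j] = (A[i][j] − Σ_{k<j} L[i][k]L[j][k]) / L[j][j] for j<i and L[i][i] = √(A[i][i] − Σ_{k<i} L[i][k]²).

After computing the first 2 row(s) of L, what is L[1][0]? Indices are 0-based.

Step 1: L[0][0] = √(16) = 4.
  L[1][0] = (12) / L[0][0] = 3.
Step 2: L[1][1] = √(4) = 2.

L[1][0] = 3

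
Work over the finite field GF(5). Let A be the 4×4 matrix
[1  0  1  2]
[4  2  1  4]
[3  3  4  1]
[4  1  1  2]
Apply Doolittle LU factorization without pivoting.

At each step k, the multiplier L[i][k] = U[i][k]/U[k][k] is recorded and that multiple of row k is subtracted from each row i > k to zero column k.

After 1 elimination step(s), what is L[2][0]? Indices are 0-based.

L[2][0] = 3

Step 1: pivot at (0,0) is 1.
  row1 ← row1 − (4)·row0  ⇒  L[1][0]=4, U row1=(0, 2, 2, 1)
  row2 ← row2 − (3)·row0  ⇒  L[2][0]=3, U row2=(0, 3, 1, 0)
  row3 ← row3 − (4)·row0  ⇒  L[3][0]=4, U row3=(0, 1, 2, 4)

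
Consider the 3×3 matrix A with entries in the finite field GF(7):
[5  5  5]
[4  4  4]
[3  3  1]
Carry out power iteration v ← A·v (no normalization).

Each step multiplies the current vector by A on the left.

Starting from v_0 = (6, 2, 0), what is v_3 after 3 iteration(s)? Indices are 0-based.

v_3 = (4, 6, 4)

v_0 = (6, 2, 0).
v_1 = A·v_0 = (5, 4, 3).
v_2 = A·v_1 = (4, 6, 2).
v_3 = A·v_2 = (4, 6, 4).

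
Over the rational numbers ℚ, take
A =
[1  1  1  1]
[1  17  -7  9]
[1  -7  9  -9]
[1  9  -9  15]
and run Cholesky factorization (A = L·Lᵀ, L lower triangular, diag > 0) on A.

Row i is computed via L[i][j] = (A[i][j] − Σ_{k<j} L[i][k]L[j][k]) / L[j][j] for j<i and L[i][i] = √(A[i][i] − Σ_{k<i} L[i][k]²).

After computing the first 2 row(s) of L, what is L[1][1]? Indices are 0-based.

Step 1: L[0][0] = √(1) = 1.
  L[1][0] = (1) / L[0][0] = 1.
Step 2: L[1][1] = √(16) = 4.

L[1][1] = 4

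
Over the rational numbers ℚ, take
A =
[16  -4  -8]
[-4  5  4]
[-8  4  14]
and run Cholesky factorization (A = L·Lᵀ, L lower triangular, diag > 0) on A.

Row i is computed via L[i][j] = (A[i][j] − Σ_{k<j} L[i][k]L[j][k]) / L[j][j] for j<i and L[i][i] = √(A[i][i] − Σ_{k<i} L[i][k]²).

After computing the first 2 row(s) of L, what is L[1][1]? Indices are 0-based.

L[1][1] = 2

Step 1: L[0][0] = √(16) = 4.
  L[1][0] = (-4) / L[0][0] = -1.
Step 2: L[1][1] = √(4) = 2.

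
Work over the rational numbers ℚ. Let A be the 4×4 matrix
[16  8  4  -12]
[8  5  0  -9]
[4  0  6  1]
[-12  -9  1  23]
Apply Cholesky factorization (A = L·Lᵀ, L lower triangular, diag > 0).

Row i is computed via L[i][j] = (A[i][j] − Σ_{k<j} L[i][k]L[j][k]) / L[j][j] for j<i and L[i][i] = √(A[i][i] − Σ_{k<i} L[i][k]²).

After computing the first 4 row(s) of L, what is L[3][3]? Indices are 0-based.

L[3][3] = 1

Step 1: L[0][0] = √(16) = 4.
  L[1][0] = (8) / L[0][0] = 2.
Step 2: L[1][1] = √(1) = 1.
  L[2][0] = (4) / L[0][0] = 1.
  L[2][1] = (-2) / L[1][1] = -2.
Step 3: L[2][2] = √(1) = 1.
  L[3][0] = (-12) / L[0][0] = -3.
  L[3][1] = (-3) / L[1][1] = -3.
  L[3][2] = (-2) / L[2][2] = -2.
Step 4: L[3][3] = √(1) = 1.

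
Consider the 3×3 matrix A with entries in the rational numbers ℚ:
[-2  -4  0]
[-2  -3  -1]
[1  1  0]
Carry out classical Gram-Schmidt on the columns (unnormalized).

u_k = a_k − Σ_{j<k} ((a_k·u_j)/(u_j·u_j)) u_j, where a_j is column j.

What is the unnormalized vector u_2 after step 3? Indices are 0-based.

u_2 = (2/9, -4/9, -4/9)

Step 1: u_0 = a_0 = (-2, -2, 1).
Step 2: u_1 = a_1 − (5/3)·u_0 = (-2/3, 1/3, -2/3).
Step 3: u_2 = a_2 − (2/9)·u_0 − (-1/3)·u_1 = (2/9, -4/9, -4/9).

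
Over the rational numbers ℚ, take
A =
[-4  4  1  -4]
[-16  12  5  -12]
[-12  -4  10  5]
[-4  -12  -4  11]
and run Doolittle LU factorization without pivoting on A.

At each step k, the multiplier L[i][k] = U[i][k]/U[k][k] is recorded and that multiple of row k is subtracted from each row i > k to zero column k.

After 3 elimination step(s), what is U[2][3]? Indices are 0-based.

k=0: U[0][0]=-4
  eliminate (1,0): mult=4, new row 1: (0, -4, 1, 4); set L[1][0]=4
  eliminate (2,0): mult=3, new row 2: (0, -16, 7, 17); set L[2][0]=3
  eliminate (3,0): mult=1, new row 3: (0, -16, -5, 15); set L[3][0]=1
k=1: U[1][1]=-4
  eliminate (2,1): mult=4, new row 2: (0, 0, 3, 1); set L[2][1]=4
  eliminate (3,1): mult=4, new row 3: (0, 0, -9, -1); set L[3][1]=4
k=2: U[2][2]=3
  eliminate (3,2): mult=-3, new row 3: (0, 0, 0, 2); set L[3][2]=-3

U[2][3] = 1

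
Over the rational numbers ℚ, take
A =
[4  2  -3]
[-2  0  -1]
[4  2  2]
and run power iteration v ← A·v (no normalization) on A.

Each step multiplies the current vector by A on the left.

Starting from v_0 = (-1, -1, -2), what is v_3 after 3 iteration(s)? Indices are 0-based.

v_3 = (208, -64, 148)

v_0 = (-1, -1, -2).
v_1 = A·v_0 = (0, 4, -10).
v_2 = A·v_1 = (38, 10, -12).
v_3 = A·v_2 = (208, -64, 148).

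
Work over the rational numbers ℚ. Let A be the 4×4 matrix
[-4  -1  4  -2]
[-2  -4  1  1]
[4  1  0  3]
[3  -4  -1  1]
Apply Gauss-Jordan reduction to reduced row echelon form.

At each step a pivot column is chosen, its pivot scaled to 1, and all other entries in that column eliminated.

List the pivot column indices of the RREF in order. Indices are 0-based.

pivot columns: 0, 1, 2, 3

pivot(0,0)=-4: scale R0 → (1, 1/4, -1, 1/2)
  clear (1,0): R1 −= (-2)R0 → (0, -7/2, -1, 2)
  clear (2,0): R2 −= (4)R0 → (0, 0, 4, 1)
  clear (3,0): R3 −= (3)R0 → (0, -19/4, 2, -1/2)
pivot(1,1)=-7/2: scale R1 → (0, 1, 2/7, -4/7)
  clear (0,1): R0 −= (1/4)R1 → (1, 0, -15/14, 9/14)
  clear (3,1): R3 −= (-19/4)R1 → (0, 0, 47/14, -45/14)
pivot(2,2)=4: scale R2 → (0, 0, 1, 1/4)
  clear (0,2): R0 −= (-15/14)R2 → (1, 0, 0, 51/56)
  clear (1,2): R1 −= (2/7)R2 → (0, 1, 0, -9/14)
  clear (3,2): R3 −= (47/14)R2 → (0, 0, 0, -227/56)
pivot(3,3)=-227/56: scale R3 → (0, 0, 0, 1)
  clear (0,3): R0 −= (51/56)R3 → (1, 0, 0, 0)
  clear (1,3): R1 −= (-9/14)R3 → (0, 1, 0, 0)
  clear (2,3): R2 −= (1/4)R3 → (0, 0, 1, 0)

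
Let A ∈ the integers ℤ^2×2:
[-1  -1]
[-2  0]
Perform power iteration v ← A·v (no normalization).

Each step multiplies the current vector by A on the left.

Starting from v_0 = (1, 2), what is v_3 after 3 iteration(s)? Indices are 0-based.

v_0 = (1, 2).
v_1 = A·v_0 = (-3, -2).
v_2 = A·v_1 = (5, 6).
v_3 = A·v_2 = (-11, -10).

v_3 = (-11, -10)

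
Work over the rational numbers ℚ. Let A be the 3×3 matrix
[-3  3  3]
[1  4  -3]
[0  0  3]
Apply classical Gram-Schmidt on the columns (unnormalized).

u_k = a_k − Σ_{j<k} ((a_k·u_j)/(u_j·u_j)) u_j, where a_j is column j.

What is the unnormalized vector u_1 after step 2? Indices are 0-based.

Step 1: u_0 = a_0 = (-3, 1, 0).
Step 2: u_1 = a_1 − (-1/2)·u_0 = (3/2, 9/2, 0).

u_1 = (3/2, 9/2, 0)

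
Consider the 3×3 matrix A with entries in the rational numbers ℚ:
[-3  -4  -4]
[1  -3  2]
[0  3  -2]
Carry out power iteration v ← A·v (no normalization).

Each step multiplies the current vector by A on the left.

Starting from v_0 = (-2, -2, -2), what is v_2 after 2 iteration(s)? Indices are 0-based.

v_0 = (-2, -2, -2).
v_1 = A·v_0 = (22, 0, -2).
v_2 = A·v_1 = (-58, 18, 4).

v_2 = (-58, 18, 4)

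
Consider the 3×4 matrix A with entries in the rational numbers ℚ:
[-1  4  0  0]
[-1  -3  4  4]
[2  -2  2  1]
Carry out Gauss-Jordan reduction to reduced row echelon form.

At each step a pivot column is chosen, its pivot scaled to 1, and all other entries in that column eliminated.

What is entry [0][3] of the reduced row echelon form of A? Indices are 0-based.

M[0][3] = -8/19

step 1: normalize row 0 (÷-1) = (1, -4, 0, 0)
  row 1: subtract -1×row0 = (0, -7, 4, 4)
  row 2: subtract 2×row0 = (0, 6, 2, 1)
step 2: normalize row 1 (÷-7) = (0, 1, -4/7, -4/7)
  row 0: subtract -4×row1 = (1, 0, -16/7, -16/7)
  row 2: subtract 6×row1 = (0, 0, 38/7, 31/7)
step 3: normalize row 2 (÷38/7) = (0, 0, 1, 31/38)
  row 0: subtract -16/7×row2 = (1, 0, 0, -8/19)
  row 1: subtract -4/7×row2 = (0, 1, 0, -2/19)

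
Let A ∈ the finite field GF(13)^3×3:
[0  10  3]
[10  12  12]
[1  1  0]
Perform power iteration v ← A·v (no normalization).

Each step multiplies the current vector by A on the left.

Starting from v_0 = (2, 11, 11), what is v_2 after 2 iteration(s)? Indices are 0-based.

v_2 = (6, 2, 11)

v_0 = (2, 11, 11).
v_1 = A·v_0 = (0, 11, 0).
v_2 = A·v_1 = (6, 2, 11).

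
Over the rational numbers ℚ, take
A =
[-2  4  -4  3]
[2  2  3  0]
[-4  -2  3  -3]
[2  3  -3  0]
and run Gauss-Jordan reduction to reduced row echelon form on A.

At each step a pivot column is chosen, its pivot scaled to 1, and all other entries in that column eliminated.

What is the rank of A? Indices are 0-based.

[1] R0 /= -2  ⇒  (1, -2, 2, -3/2)
     R1 -= 2·R0  ⇒  (0, 6, -1, 3)
     R2 -= -4·R0  ⇒  (0, -10, 11, -9)
     R3 -= 2·R0  ⇒  (0, 7, -7, 3)
[2] R1 /= 6  ⇒  (0, 1, -1/6, 1/2)
     R0 -= -2·R1  ⇒  (1, 0, 5/3, -1/2)
     R2 -= -10·R1  ⇒  (0, 0, 28/3, -4)
     R3 -= 7·R1  ⇒  (0, 0, -35/6, -1/2)
[3] R2 /= 28/3  ⇒  (0, 0, 1, -3/7)
     R0 -= 5/3·R2  ⇒  (1, 0, 0, 3/14)
     R1 -= -1/6·R2  ⇒  (0, 1, 0, 3/7)
     R3 -= -35/6·R2  ⇒  (0, 0, 0, -3)
[4] R3 /= -3  ⇒  (0, 0, 0, 1)
     R0 -= 3/14·R3  ⇒  (1, 0, 0, 0)
     R1 -= 3/7·R3  ⇒  (0, 1, 0, 0)
     R2 -= -3/7·R3  ⇒  (0, 0, 1, 0)

rank = 4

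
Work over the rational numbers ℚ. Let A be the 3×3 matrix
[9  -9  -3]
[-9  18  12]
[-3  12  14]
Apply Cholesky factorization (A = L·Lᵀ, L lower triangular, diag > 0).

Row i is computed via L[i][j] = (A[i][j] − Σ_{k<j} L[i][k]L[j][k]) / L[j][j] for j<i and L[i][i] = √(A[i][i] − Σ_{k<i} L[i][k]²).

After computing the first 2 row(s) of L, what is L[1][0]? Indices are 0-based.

Step 1: L[0][0] = √(9) = 3.
  L[1][0] = (-9) / L[0][0] = -3.
Step 2: L[1][1] = √(9) = 3.

L[1][0] = -3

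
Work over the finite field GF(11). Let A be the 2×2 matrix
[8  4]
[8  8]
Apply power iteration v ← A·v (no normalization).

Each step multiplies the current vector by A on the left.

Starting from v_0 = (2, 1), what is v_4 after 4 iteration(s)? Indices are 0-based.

v_0 = (2, 1).
v_1 = A·v_0 = (9, 2).
v_2 = A·v_1 = (3, 0).
v_3 = A·v_2 = (2, 2).
v_4 = A·v_3 = (2, 10).

v_4 = (2, 10)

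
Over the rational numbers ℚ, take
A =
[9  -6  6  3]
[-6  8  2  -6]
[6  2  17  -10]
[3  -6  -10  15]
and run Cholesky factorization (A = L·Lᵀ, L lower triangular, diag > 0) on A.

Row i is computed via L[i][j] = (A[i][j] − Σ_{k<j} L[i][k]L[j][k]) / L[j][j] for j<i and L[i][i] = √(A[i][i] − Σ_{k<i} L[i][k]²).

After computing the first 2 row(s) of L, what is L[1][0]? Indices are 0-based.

Step 1: L[0][0] = √(9) = 3.
  L[1][0] = (-6) / L[0][0] = -2.
Step 2: L[1][1] = √(4) = 2.

L[1][0] = -2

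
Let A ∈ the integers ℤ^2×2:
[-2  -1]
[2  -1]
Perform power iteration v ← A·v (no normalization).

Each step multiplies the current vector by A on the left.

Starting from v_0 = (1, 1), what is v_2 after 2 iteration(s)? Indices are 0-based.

v_0 = (1, 1).
v_1 = A·v_0 = (-3, 1).
v_2 = A·v_1 = (5, -7).

v_2 = (5, -7)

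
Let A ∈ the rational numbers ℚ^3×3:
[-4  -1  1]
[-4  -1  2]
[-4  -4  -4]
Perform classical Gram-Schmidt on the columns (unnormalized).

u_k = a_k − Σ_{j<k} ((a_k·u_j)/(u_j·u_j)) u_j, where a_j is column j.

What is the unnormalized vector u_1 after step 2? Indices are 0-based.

u_1 = (1, 1, -2)

Step 1: u_0 = a_0 = (-4, -4, -4).
Step 2: u_1 = a_1 − (1/2)·u_0 = (1, 1, -2).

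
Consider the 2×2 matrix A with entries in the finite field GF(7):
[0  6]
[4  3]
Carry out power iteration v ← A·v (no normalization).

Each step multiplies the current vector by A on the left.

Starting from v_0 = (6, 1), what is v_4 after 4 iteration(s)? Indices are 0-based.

v_4 = (3, 5)

v_0 = (6, 1).
v_1 = A·v_0 = (6, 6).
v_2 = A·v_1 = (1, 0).
v_3 = A·v_2 = (0, 4).
v_4 = A·v_3 = (3, 5).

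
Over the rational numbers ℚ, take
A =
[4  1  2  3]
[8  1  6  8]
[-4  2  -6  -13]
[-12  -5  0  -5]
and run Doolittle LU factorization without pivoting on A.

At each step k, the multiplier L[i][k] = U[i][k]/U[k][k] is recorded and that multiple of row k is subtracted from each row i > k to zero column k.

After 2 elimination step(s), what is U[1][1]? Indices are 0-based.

k=0: U[0][0]=4
  eliminate (1,0): mult=2, new row 1: (0, -1, 2, 2); set L[1][0]=2
  eliminate (2,0): mult=-1, new row 2: (0, 3, -4, -10); set L[2][0]=-1
  eliminate (3,0): mult=-3, new row 3: (0, -2, 6, 4); set L[3][0]=-3
k=1: U[1][1]=-1
  eliminate (2,1): mult=-3, new row 2: (0, 0, 2, -4); set L[2][1]=-3
  eliminate (3,1): mult=2, new row 3: (0, 0, 2, 0); set L[3][1]=2

U[1][1] = -1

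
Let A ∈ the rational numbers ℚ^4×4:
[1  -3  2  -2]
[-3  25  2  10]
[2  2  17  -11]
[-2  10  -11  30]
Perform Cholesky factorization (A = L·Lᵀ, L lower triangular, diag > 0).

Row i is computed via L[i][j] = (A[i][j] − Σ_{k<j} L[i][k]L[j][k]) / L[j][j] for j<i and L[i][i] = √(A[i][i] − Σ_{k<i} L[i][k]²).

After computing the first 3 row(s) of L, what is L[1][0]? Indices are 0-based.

L[1][0] = -3

Step 1: L[0][0] = √(1) = 1.
  L[1][0] = (-3) / L[0][0] = -3.
Step 2: L[1][1] = √(16) = 4.
  L[2][0] = (2) / L[0][0] = 2.
  L[2][1] = (8) / L[1][1] = 2.
Step 3: L[2][2] = √(9) = 3.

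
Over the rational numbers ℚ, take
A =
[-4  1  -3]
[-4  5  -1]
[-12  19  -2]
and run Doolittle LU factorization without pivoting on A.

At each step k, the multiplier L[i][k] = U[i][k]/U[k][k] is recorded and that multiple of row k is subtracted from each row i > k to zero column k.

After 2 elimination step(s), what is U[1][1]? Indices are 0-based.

U[1][1] = 4

k=0: U[0][0]=-4
  eliminate (1,0): mult=1, new row 1: (0, 4, 2); set L[1][0]=1
  eliminate (2,0): mult=3, new row 2: (0, 16, 7); set L[2][0]=3
k=1: U[1][1]=4
  eliminate (2,1): mult=4, new row 2: (0, 0, -1); set L[2][1]=4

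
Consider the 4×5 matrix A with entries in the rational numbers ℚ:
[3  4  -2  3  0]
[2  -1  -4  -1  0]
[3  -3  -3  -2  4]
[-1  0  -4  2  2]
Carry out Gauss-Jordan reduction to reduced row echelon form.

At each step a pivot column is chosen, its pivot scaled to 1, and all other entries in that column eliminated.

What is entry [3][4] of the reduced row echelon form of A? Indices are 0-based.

M[3][4] = 338/131

[1] R0 /= 3  ⇒  (1, 4/3, -2/3, 1, 0)
     R1 -= 2·R0  ⇒  (0, -11/3, -8/3, -3, 0)
     R2 -= 3·R0  ⇒  (0, -7, -1, -5, 4)
     R3 -= -1·R0  ⇒  (0, 4/3, -14/3, 3, 2)
[2] R1 /= -11/3  ⇒  (0, 1, 8/11, 9/11, 0)
     R0 -= 4/3·R1  ⇒  (1, 0, -18/11, -1/11, 0)
     R2 -= -7·R1  ⇒  (0, 0, 45/11, 8/11, 4)
     R3 -= 4/3·R1  ⇒  (0, 0, -62/11, 21/11, 2)
[3] R2 /= 45/11  ⇒  (0, 0, 1, 8/45, 44/45)
     R0 -= -18/11·R2  ⇒  (1, 0, 0, 1/5, 8/5)
     R1 -= 8/11·R2  ⇒  (0, 1, 0, 31/45, -32/45)
     R3 -= -62/11·R2  ⇒  (0, 0, 0, 131/45, 338/45)
[4] R3 /= 131/45  ⇒  (0, 0, 0, 1, 338/131)
     R0 -= 1/5·R3  ⇒  (1, 0, 0, 0, 142/131)
     R1 -= 31/45·R3  ⇒  (0, 1, 0, 0, -326/131)
     R2 -= 8/45·R3  ⇒  (0, 0, 1, 0, 68/131)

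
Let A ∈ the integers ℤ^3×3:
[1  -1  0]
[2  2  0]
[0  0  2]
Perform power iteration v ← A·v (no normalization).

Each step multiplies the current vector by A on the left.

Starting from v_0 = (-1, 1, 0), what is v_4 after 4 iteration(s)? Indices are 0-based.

v_0 = (-1, 1, 0).
v_1 = A·v_0 = (-2, 0, 0).
v_2 = A·v_1 = (-2, -4, 0).
v_3 = A·v_2 = (2, -12, 0).
v_4 = A·v_3 = (14, -20, 0).

v_4 = (14, -20, 0)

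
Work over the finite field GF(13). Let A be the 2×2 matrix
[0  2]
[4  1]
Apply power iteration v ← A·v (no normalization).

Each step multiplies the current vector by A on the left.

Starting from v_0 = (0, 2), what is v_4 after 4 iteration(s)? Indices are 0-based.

v_4 = (3, 9)

v_0 = (0, 2).
v_1 = A·v_0 = (4, 2).
v_2 = A·v_1 = (4, 5).
v_3 = A·v_2 = (10, 8).
v_4 = A·v_3 = (3, 9).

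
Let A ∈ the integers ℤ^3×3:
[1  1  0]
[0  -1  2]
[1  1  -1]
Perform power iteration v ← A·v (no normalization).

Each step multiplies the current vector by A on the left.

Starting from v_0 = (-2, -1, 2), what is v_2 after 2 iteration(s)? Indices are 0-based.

v_2 = (2, -15, 7)

v_0 = (-2, -1, 2).
v_1 = A·v_0 = (-3, 5, -5).
v_2 = A·v_1 = (2, -15, 7).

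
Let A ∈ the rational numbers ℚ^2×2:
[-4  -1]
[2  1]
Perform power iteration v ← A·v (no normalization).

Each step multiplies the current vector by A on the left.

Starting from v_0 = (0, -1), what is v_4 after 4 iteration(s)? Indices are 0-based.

v_0 = (0, -1).
v_1 = A·v_0 = (1, -1).
v_2 = A·v_1 = (-3, 1).
v_3 = A·v_2 = (11, -5).
v_4 = A·v_3 = (-39, 17).

v_4 = (-39, 17)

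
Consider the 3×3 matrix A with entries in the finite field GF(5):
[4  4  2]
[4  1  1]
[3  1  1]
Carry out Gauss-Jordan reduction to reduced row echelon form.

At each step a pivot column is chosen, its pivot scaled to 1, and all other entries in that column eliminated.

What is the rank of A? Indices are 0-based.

step 1: normalize row 0 (÷4) = (1, 1, 3)
  row 1: subtract 4×row0 = (0, 2, 4)
  row 2: subtract 3×row0 = (0, 3, 2)
step 2: normalize row 1 (÷2) = (0, 1, 2)
  row 0: subtract 1×row1 = (1, 0, 1)
  row 2: subtract 3×row1 = (0, 0, 1)
step 3: normalize row 2 (÷1) = (0, 0, 1)
  row 0: subtract 1×row2 = (1, 0, 0)
  row 1: subtract 2×row2 = (0, 1, 0)

rank = 3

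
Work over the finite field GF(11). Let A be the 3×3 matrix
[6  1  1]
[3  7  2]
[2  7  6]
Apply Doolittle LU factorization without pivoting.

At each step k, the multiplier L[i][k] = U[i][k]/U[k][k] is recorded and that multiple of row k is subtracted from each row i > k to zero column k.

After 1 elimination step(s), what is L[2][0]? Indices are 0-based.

k=0: U[0][0]=6
  eliminate (1,0): mult=6, new row 1: (0, 1, 7); set L[1][0]=6
  eliminate (2,0): mult=4, new row 2: (0, 3, 2); set L[2][0]=4

L[2][0] = 4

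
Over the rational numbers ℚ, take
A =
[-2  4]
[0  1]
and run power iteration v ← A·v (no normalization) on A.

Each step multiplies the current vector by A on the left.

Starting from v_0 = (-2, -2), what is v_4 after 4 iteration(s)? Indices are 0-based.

v_0 = (-2, -2).
v_1 = A·v_0 = (-4, -2).
v_2 = A·v_1 = (0, -2).
v_3 = A·v_2 = (-8, -2).
v_4 = A·v_3 = (8, -2).

v_4 = (8, -2)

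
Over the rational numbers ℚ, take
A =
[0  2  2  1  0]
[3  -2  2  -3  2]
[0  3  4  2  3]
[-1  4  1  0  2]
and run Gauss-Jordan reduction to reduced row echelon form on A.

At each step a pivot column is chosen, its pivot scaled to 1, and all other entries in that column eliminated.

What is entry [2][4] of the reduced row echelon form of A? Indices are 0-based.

pivot(0,0): swap R0↔R1
pivot(0,0)=3: scale R0 → (1, -2/3, 2/3, -1, 2/3)
  clear (3,0): R3 −= (-1)R0 → (0, 10/3, 5/3, -1, 8/3)
pivot(1,1)=2: scale R1 → (0, 1, 1, 1/2, 0)
  clear (0,1): R0 −= (-2/3)R1 → (1, 0, 4/3, -2/3, 2/3)
  clear (2,1): R2 −= (3)R1 → (0, 0, 1, 1/2, 3)
  clear (3,1): R3 −= (10/3)R1 → (0, 0, -5/3, -8/3, 8/3)
pivot(2,2)=1: scale R2 → (0, 0, 1, 1/2, 3)
  clear (0,2): R0 −= (4/3)R2 → (1, 0, 0, -4/3, -10/3)
  clear (1,2): R1 −= (1)R2 → (0, 1, 0, 0, -3)
  clear (3,2): R3 −= (-5/3)R2 → (0, 0, 0, -11/6, 23/3)
pivot(3,3)=-11/6: scale R3 → (0, 0, 0, 1, -46/11)
  clear (0,3): R0 −= (-4/3)R3 → (1, 0, 0, 0, -98/11)
  clear (2,3): R2 −= (1/2)R3 → (0, 0, 1, 0, 56/11)

M[2][4] = 56/11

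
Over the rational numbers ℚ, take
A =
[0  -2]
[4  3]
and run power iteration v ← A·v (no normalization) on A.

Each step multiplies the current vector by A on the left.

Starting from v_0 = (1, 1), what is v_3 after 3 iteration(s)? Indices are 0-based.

v_0 = (1, 1).
v_1 = A·v_0 = (-2, 7).
v_2 = A·v_1 = (-14, 13).
v_3 = A·v_2 = (-26, -17).

v_3 = (-26, -17)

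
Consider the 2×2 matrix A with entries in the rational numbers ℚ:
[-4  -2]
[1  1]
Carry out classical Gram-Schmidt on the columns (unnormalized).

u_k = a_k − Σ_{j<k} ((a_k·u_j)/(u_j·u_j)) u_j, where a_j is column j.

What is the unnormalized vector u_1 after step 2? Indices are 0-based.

u_1 = (2/17, 8/17)

Step 1: u_0 = a_0 = (-4, 1).
Step 2: u_1 = a_1 − (9/17)·u_0 = (2/17, 8/17).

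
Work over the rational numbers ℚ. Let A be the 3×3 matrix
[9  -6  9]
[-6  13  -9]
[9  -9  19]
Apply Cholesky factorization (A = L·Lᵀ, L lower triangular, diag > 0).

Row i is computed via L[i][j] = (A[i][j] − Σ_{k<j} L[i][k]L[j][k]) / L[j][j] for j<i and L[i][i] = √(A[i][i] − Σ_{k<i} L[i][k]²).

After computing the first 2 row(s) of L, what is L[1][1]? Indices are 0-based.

L[1][1] = 3

Step 1: L[0][0] = √(9) = 3.
  L[1][0] = (-6) / L[0][0] = -2.
Step 2: L[1][1] = √(9) = 3.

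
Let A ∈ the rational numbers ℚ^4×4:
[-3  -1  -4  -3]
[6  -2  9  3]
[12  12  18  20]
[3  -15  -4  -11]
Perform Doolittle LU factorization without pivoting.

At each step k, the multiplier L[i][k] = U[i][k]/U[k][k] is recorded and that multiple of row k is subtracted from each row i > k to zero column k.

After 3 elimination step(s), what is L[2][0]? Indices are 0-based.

k=0: U[0][0]=-3
  eliminate (1,0): mult=-2, new row 1: (0, -4, 1, -3); set L[1][0]=-2
  eliminate (2,0): mult=-4, new row 2: (0, 8, 2, 8); set L[2][0]=-4
  eliminate (3,0): mult=-1, new row 3: (0, -16, -8, -14); set L[3][0]=-1
k=1: U[1][1]=-4
  eliminate (2,1): mult=-2, new row 2: (0, 0, 4, 2); set L[2][1]=-2
  eliminate (3,1): mult=4, new row 3: (0, 0, -12, -2); set L[3][1]=4
k=2: U[2][2]=4
  eliminate (3,2): mult=-3, new row 3: (0, 0, 0, 4); set L[3][2]=-3

L[2][0] = -4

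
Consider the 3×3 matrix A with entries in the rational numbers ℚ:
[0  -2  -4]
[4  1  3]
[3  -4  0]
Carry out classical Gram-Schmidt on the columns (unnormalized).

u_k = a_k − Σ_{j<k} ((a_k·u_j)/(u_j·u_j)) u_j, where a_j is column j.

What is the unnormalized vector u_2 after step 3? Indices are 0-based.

Step 1: u_0 = a_0 = (0, 4, 3).
Step 2: u_1 = a_1 − (-8/25)·u_0 = (-2, 57/25, -76/25).
Step 3: u_2 = a_2 − (12/25)·u_0 − (371/461)·u_1 = (-1102/461, -348/461, 464/461).

u_2 = (-1102/461, -348/461, 464/461)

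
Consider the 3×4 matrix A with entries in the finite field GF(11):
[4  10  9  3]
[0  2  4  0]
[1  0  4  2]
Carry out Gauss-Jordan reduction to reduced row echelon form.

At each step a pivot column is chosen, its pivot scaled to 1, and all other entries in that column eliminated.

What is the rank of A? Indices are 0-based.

rank = 3

pivot(0,0)=4: scale R0 → (1, 8, 5, 9)
  clear (2,0): R2 −= (1)R0 → (0, 3, 10, 4)
pivot(1,1)=2: scale R1 → (0, 1, 2, 0)
  clear (0,1): R0 −= (8)R1 → (1, 0, 0, 9)
  clear (2,1): R2 −= (3)R1 → (0, 0, 4, 4)
pivot(2,2)=4: scale R2 → (0, 0, 1, 1)
  clear (1,2): R1 −= (2)R2 → (0, 1, 0, 9)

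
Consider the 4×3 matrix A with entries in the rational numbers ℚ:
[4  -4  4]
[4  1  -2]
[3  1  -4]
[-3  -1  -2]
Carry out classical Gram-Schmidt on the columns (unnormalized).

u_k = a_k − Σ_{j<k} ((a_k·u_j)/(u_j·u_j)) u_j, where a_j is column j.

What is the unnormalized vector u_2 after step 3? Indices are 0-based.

u_2 = (16/457, -256/457, -1211/457, -1531/457)

Step 1: u_0 = a_0 = (4, 4, 3, -3).
Step 2: u_1 = a_1 − (-3/25)·u_0 = (-88/25, 37/25, 34/25, -34/25).
Step 3: u_2 = a_2 − (1/25)·u_0 − (-494/457)·u_1 = (16/457, -256/457, -1211/457, -1531/457).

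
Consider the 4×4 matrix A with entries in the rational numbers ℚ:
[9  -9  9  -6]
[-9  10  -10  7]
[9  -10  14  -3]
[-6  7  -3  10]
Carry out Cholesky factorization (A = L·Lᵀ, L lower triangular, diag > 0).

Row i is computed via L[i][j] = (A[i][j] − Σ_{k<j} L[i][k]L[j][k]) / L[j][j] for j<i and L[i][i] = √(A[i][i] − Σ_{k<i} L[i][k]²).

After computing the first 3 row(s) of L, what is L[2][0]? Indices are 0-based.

Step 1: L[0][0] = √(9) = 3.
  L[1][0] = (-9) / L[0][0] = -3.
Step 2: L[1][1] = √(1) = 1.
  L[2][0] = (9) / L[0][0] = 3.
  L[2][1] = (-1) / L[1][1] = -1.
Step 3: L[2][2] = √(4) = 2.

L[2][0] = 3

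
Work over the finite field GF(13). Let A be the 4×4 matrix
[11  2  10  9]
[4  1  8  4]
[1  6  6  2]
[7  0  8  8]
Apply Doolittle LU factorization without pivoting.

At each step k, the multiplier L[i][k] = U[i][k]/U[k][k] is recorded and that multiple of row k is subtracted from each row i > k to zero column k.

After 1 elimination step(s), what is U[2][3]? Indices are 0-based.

U[2][3] = 0

[col 0] pivot 11
  R1 -= 11*R0 → (0, 5, 2, 9)  (L[1][0] := 11)
  R2 -= 6*R0 → (0, 7, 11, 0)  (L[2][0] := 6)
  R3 -= 3*R0 → (0, 7, 4, 7)  (L[3][0] := 3)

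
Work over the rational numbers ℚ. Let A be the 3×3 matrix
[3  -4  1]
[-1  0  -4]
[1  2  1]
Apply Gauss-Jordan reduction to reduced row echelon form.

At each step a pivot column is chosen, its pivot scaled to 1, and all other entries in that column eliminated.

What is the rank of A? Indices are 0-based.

[1] R0 /= 3  ⇒  (1, -4/3, 1/3)
     R1 -= -1·R0  ⇒  (0, -4/3, -11/3)
     R2 -= 1·R0  ⇒  (0, 10/3, 2/3)
[2] R1 /= -4/3  ⇒  (0, 1, 11/4)
     R0 -= -4/3·R1  ⇒  (1, 0, 4)
     R2 -= 10/3·R1  ⇒  (0, 0, -17/2)
[3] R2 /= -17/2  ⇒  (0, 0, 1)
     R0 -= 4·R2  ⇒  (1, 0, 0)
     R1 -= 11/4·R2  ⇒  (0, 1, 0)

rank = 3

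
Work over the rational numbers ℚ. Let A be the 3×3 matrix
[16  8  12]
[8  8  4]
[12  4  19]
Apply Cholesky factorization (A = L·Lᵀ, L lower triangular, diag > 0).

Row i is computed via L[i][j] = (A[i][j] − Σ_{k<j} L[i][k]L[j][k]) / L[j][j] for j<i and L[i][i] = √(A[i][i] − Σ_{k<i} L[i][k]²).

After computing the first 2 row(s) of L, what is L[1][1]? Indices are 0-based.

L[1][1] = 2

Step 1: L[0][0] = √(16) = 4.
  L[1][0] = (8) / L[0][0] = 2.
Step 2: L[1][1] = √(4) = 2.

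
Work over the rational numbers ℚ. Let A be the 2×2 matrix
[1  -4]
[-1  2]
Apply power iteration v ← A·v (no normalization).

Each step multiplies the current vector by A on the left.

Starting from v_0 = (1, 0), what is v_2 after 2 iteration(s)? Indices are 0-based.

v_2 = (5, -3)

v_0 = (1, 0).
v_1 = A·v_0 = (1, -1).
v_2 = A·v_1 = (5, -3).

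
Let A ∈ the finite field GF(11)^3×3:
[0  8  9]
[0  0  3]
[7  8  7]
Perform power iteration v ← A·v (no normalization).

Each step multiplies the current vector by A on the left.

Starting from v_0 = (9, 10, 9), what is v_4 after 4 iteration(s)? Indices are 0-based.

v_0 = (9, 10, 9).
v_1 = A·v_0 = (7, 5, 8).
v_2 = A·v_1 = (2, 2, 2).
v_3 = A·v_2 = (1, 6, 0).
v_4 = A·v_3 = (4, 0, 0).

v_4 = (4, 0, 0)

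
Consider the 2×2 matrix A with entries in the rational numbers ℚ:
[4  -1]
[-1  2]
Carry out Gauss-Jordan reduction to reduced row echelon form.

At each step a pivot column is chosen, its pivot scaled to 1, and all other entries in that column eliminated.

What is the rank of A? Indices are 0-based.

pivot(0,0)=4: scale R0 → (1, -1/4)
  clear (1,0): R1 −= (-1)R0 → (0, 7/4)
pivot(1,1)=7/4: scale R1 → (0, 1)
  clear (0,1): R0 −= (-1/4)R1 → (1, 0)

rank = 2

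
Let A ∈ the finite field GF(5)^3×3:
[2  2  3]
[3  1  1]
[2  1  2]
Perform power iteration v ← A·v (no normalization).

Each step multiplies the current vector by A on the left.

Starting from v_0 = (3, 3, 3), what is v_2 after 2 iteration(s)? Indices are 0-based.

v_2 = (2, 3, 2)

v_0 = (3, 3, 3).
v_1 = A·v_0 = (1, 0, 0).
v_2 = A·v_1 = (2, 3, 2).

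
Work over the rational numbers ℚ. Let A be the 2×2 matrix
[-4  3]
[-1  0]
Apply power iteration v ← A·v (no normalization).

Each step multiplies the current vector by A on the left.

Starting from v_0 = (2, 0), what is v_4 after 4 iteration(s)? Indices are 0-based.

v_4 = (242, 80)

v_0 = (2, 0).
v_1 = A·v_0 = (-8, -2).
v_2 = A·v_1 = (26, 8).
v_3 = A·v_2 = (-80, -26).
v_4 = A·v_3 = (242, 80).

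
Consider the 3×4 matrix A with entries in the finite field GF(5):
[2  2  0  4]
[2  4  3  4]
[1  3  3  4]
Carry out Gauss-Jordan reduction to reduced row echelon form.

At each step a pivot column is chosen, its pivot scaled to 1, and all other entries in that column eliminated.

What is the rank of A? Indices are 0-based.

pivot(0,0)=2: scale R0 → (1, 1, 0, 2)
  clear (1,0): R1 −= (2)R0 → (0, 2, 3, 0)
  clear (2,0): R2 −= (1)R0 → (0, 2, 3, 2)
pivot(1,1)=2: scale R1 → (0, 1, 4, 0)
  clear (0,1): R0 −= (1)R1 → (1, 0, 1, 2)
  clear (2,1): R2 −= (2)R1 → (0, 0, 0, 2)
col 2: no nonzero at/below row 2; advance.
pivot(2,3)=2: scale R2 → (0, 0, 0, 1)
  clear (0,3): R0 −= (2)R2 → (1, 0, 1, 0)

rank = 3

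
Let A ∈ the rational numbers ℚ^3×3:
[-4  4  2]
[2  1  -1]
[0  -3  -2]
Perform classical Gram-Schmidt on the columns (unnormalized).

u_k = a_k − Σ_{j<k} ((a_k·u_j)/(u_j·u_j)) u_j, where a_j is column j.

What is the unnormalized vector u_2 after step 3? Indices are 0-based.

u_2 = (-4/9, -8/9, -8/9)

Step 1: u_0 = a_0 = (-4, 2, 0).
Step 2: u_1 = a_1 − (-7/10)·u_0 = (6/5, 12/5, -3).
Step 3: u_2 = a_2 − (-1/2)·u_0 − (10/27)·u_1 = (-4/9, -8/9, -8/9).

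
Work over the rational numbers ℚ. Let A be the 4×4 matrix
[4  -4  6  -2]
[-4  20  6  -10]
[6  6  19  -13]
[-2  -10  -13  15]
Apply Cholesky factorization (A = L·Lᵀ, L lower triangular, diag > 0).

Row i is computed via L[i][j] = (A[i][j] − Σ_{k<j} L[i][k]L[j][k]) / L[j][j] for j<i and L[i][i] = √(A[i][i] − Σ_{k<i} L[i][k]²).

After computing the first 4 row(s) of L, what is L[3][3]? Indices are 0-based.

L[3][3] = 2

Step 1: L[0][0] = √(4) = 2.
  L[1][0] = (-4) / L[0][0] = -2.
Step 2: L[1][1] = √(16) = 4.
  L[2][0] = (6) / L[0][0] = 3.
  L[2][1] = (12) / L[1][1] = 3.
Step 3: L[2][2] = √(1) = 1.
  L[3][0] = (-2) / L[0][0] = -1.
  L[3][1] = (-12) / L[1][1] = -3.
  L[3][2] = (-1) / L[2][2] = -1.
Step 4: L[3][3] = √(4) = 2.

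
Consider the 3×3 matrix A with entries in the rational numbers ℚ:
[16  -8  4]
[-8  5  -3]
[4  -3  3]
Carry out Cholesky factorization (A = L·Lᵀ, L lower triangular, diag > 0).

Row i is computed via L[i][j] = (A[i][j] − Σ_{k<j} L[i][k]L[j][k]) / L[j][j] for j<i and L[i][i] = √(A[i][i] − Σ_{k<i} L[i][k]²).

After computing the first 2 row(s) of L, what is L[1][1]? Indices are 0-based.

L[1][1] = 1

Step 1: L[0][0] = √(16) = 4.
  L[1][0] = (-8) / L[0][0] = -2.
Step 2: L[1][1] = √(1) = 1.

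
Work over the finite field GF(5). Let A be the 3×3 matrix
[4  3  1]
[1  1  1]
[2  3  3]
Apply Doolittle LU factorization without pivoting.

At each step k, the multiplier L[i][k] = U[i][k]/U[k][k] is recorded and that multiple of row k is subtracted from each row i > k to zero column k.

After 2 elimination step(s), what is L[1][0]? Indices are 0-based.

Step 1: pivot at (0,0) is 4.
  row1 ← row1 − (4)·row0  ⇒  L[1][0]=4, U row1=(0, 4, 2)
  row2 ← row2 − (3)·row0  ⇒  L[2][0]=3, U row2=(0, 4, 0)
Step 2: pivot at (1,1) is 4.
  row2 ← row2 − (1)·row1  ⇒  L[2][1]=1, U row2=(0, 0, 3)

L[1][0] = 4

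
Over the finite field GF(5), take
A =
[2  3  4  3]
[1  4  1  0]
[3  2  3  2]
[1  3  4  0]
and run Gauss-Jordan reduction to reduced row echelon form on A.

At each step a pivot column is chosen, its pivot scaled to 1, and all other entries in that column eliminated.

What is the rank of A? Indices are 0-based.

pivot(0,0)=2: scale R0 → (1, 4, 2, 4)
  clear (1,0): R1 −= (1)R0 → (0, 0, 4, 1)
  clear (2,0): R2 −= (3)R0 → (0, 0, 2, 0)
  clear (3,0): R3 −= (1)R0 → (0, 4, 2, 1)
pivot(1,1): swap R1↔R3
pivot(1,1)=4: scale R1 → (0, 1, 3, 4)
  clear (0,1): R0 −= (4)R1 → (1, 0, 0, 3)
pivot(2,2)=2: scale R2 → (0, 0, 1, 0)
  clear (1,2): R1 −= (3)R2 → (0, 1, 0, 4)
  clear (3,2): R3 −= (4)R2 → (0, 0, 0, 1)
pivot(3,3)=1: scale R3 → (0, 0, 0, 1)
  clear (0,3): R0 −= (3)R3 → (1, 0, 0, 0)
  clear (1,3): R1 −= (4)R3 → (0, 1, 0, 0)

rank = 4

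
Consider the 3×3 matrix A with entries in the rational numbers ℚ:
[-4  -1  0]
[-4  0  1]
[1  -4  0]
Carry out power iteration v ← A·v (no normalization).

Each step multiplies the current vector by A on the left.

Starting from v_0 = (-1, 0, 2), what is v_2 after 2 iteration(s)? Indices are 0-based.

v_2 = (-22, -17, -20)

v_0 = (-1, 0, 2).
v_1 = A·v_0 = (4, 6, -1).
v_2 = A·v_1 = (-22, -17, -20).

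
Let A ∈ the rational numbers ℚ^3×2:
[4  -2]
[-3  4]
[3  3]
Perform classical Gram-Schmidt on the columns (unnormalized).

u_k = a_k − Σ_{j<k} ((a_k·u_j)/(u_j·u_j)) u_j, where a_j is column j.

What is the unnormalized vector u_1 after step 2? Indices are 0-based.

u_1 = (-12/17, 103/34, 135/34)

Step 1: u_0 = a_0 = (4, -3, 3).
Step 2: u_1 = a_1 − (-11/34)·u_0 = (-12/17, 103/34, 135/34).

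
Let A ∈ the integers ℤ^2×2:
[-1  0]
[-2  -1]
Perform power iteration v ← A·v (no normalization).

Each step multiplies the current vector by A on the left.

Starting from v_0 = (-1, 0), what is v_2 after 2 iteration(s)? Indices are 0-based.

v_2 = (-1, -4)

v_0 = (-1, 0).
v_1 = A·v_0 = (1, 2).
v_2 = A·v_1 = (-1, -4).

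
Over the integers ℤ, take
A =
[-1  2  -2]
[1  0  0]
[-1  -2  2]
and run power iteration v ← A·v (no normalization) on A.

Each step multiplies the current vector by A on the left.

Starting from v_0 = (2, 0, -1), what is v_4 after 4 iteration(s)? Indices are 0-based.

v_4 = (84, 12, -108)

v_0 = (2, 0, -1).
v_1 = A·v_0 = (0, 2, -4).
v_2 = A·v_1 = (12, 0, -12).
v_3 = A·v_2 = (12, 12, -36).
v_4 = A·v_3 = (84, 12, -108).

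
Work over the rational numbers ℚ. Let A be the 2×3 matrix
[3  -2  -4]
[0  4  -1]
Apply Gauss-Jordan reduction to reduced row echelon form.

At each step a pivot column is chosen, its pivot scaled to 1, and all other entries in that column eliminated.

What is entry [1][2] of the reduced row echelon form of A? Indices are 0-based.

M[1][2] = -1/4

pivot(0,0)=3: scale R0 → (1, -2/3, -4/3)
pivot(1,1)=4: scale R1 → (0, 1, -1/4)
  clear (0,1): R0 −= (-2/3)R1 → (1, 0, -3/2)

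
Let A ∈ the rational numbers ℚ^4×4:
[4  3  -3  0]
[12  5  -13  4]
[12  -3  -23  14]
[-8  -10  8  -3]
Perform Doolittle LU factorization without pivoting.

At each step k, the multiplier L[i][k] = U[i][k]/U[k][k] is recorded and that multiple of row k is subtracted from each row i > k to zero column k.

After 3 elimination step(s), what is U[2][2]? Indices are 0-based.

Step 1: pivot at (0,0) is 4.
  row1 ← row1 − (3)·row0  ⇒  L[1][0]=3, U row1=(0, -4, -4, 4)
  row2 ← row2 − (3)·row0  ⇒  L[2][0]=3, U row2=(0, -12, -14, 14)
  row3 ← row3 − (-2)·row0  ⇒  L[3][0]=-2, U row3=(0, -4, 2, -3)
Step 2: pivot at (1,1) is -4.
  row2 ← row2 − (3)·row1  ⇒  L[2][1]=3, U row2=(0, 0, -2, 2)
  row3 ← row3 − (1)·row1  ⇒  L[3][1]=1, U row3=(0, 0, 6, -7)
Step 3: pivot at (2,2) is -2.
  row3 ← row3 − (-3)·row2  ⇒  L[3][2]=-3, U row3=(0, 0, 0, -1)

U[2][2] = -2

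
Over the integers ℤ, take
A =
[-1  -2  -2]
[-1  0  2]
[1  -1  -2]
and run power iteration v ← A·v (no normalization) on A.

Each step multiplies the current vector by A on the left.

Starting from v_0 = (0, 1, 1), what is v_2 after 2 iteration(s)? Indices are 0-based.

v_2 = (6, -2, 0)

v_0 = (0, 1, 1).
v_1 = A·v_0 = (-4, 2, -3).
v_2 = A·v_1 = (6, -2, 0).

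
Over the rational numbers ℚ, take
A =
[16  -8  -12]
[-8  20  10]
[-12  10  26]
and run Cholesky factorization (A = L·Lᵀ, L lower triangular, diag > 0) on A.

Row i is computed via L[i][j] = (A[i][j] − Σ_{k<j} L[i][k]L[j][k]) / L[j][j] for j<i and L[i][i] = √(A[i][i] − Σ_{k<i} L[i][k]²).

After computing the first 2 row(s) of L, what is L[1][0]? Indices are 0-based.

Step 1: L[0][0] = √(16) = 4.
  L[1][0] = (-8) / L[0][0] = -2.
Step 2: L[1][1] = √(16) = 4.

L[1][0] = -2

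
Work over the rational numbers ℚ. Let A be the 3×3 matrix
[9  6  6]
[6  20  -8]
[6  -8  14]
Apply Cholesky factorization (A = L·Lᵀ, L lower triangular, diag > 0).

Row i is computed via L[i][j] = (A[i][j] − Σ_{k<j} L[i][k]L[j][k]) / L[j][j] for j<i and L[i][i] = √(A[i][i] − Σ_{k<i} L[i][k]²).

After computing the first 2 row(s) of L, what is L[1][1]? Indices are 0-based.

L[1][1] = 4

Step 1: L[0][0] = √(9) = 3.
  L[1][0] = (6) / L[0][0] = 2.
Step 2: L[1][1] = √(16) = 4.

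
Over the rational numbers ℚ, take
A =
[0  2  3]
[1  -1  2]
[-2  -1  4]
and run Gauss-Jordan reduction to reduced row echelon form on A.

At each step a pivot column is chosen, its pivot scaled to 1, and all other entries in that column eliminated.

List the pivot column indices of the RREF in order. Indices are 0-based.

pivot columns: 0, 1, 2

pivot(0,0): swap R0↔R1
pivot(0,0)=1: scale R0 → (1, -1, 2)
  clear (2,0): R2 −= (-2)R0 → (0, -3, 8)
pivot(1,1)=2: scale R1 → (0, 1, 3/2)
  clear (0,1): R0 −= (-1)R1 → (1, 0, 7/2)
  clear (2,1): R2 −= (-3)R1 → (0, 0, 25/2)
pivot(2,2)=25/2: scale R2 → (0, 0, 1)
  clear (0,2): R0 −= (7/2)R2 → (1, 0, 0)
  clear (1,2): R1 −= (3/2)R2 → (0, 1, 0)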